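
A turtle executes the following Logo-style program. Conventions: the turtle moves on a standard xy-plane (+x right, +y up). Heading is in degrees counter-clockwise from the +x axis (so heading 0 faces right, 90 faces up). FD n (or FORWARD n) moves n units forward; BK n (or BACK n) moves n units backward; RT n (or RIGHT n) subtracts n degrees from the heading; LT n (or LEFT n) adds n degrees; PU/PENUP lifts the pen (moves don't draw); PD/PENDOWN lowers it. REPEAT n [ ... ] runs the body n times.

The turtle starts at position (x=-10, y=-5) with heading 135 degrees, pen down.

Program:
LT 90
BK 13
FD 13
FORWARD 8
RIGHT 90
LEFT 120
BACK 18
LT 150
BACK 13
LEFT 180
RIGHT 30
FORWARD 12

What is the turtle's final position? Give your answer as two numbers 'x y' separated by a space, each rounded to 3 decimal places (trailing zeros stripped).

Answer: -31.782 -5.568

Derivation:
Executing turtle program step by step:
Start: pos=(-10,-5), heading=135, pen down
LT 90: heading 135 -> 225
BK 13: (-10,-5) -> (-0.808,4.192) [heading=225, draw]
FD 13: (-0.808,4.192) -> (-10,-5) [heading=225, draw]
FD 8: (-10,-5) -> (-15.657,-10.657) [heading=225, draw]
RT 90: heading 225 -> 135
LT 120: heading 135 -> 255
BK 18: (-15.657,-10.657) -> (-10.998,6.73) [heading=255, draw]
LT 150: heading 255 -> 45
BK 13: (-10.998,6.73) -> (-20.19,-2.463) [heading=45, draw]
LT 180: heading 45 -> 225
RT 30: heading 225 -> 195
FD 12: (-20.19,-2.463) -> (-31.782,-5.568) [heading=195, draw]
Final: pos=(-31.782,-5.568), heading=195, 6 segment(s) drawn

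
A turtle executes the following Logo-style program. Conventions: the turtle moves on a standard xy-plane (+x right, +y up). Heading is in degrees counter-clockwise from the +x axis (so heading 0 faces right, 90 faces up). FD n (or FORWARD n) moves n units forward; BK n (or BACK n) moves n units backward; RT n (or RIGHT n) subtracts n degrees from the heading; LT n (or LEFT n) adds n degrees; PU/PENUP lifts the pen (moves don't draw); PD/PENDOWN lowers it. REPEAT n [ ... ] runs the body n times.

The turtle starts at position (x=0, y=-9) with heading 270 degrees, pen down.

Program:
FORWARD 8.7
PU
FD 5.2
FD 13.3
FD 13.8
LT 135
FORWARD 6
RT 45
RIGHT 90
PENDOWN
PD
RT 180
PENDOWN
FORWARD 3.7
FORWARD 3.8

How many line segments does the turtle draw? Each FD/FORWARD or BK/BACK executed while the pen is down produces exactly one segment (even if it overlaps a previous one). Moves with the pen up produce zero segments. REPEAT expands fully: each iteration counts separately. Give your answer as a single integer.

Answer: 3

Derivation:
Executing turtle program step by step:
Start: pos=(0,-9), heading=270, pen down
FD 8.7: (0,-9) -> (0,-17.7) [heading=270, draw]
PU: pen up
FD 5.2: (0,-17.7) -> (0,-22.9) [heading=270, move]
FD 13.3: (0,-22.9) -> (0,-36.2) [heading=270, move]
FD 13.8: (0,-36.2) -> (0,-50) [heading=270, move]
LT 135: heading 270 -> 45
FD 6: (0,-50) -> (4.243,-45.757) [heading=45, move]
RT 45: heading 45 -> 0
RT 90: heading 0 -> 270
PD: pen down
PD: pen down
RT 180: heading 270 -> 90
PD: pen down
FD 3.7: (4.243,-45.757) -> (4.243,-42.057) [heading=90, draw]
FD 3.8: (4.243,-42.057) -> (4.243,-38.257) [heading=90, draw]
Final: pos=(4.243,-38.257), heading=90, 3 segment(s) drawn
Segments drawn: 3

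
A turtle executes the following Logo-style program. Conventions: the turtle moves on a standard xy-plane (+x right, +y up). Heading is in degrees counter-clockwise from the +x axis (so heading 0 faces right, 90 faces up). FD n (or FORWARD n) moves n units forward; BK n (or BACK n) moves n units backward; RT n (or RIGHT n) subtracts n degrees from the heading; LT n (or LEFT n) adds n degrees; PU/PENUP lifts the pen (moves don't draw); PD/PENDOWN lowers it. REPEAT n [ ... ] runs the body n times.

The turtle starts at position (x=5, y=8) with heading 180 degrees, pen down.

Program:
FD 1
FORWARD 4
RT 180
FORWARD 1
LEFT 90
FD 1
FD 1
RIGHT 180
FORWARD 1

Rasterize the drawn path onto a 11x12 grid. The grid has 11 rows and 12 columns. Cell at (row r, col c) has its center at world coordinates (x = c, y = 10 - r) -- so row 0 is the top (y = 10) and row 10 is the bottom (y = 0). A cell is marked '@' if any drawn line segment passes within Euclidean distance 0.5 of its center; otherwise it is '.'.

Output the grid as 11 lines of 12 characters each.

Segment 0: (5,8) -> (4,8)
Segment 1: (4,8) -> (0,8)
Segment 2: (0,8) -> (1,8)
Segment 3: (1,8) -> (1,9)
Segment 4: (1,9) -> (1,10)
Segment 5: (1,10) -> (1,9)

Answer: .@..........
.@..........
@@@@@@......
............
............
............
............
............
............
............
............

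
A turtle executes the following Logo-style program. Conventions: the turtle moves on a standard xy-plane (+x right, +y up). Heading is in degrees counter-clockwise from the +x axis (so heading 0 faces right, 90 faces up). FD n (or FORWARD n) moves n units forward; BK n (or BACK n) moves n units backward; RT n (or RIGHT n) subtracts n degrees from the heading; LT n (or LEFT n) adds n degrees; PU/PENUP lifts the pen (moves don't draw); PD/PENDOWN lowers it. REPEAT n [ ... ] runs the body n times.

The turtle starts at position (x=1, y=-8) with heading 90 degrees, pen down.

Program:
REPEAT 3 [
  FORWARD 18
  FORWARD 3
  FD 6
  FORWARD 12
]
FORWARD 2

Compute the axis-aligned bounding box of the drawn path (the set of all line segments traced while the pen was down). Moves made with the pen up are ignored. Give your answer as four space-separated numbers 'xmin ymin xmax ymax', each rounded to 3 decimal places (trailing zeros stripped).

Executing turtle program step by step:
Start: pos=(1,-8), heading=90, pen down
REPEAT 3 [
  -- iteration 1/3 --
  FD 18: (1,-8) -> (1,10) [heading=90, draw]
  FD 3: (1,10) -> (1,13) [heading=90, draw]
  FD 6: (1,13) -> (1,19) [heading=90, draw]
  FD 12: (1,19) -> (1,31) [heading=90, draw]
  -- iteration 2/3 --
  FD 18: (1,31) -> (1,49) [heading=90, draw]
  FD 3: (1,49) -> (1,52) [heading=90, draw]
  FD 6: (1,52) -> (1,58) [heading=90, draw]
  FD 12: (1,58) -> (1,70) [heading=90, draw]
  -- iteration 3/3 --
  FD 18: (1,70) -> (1,88) [heading=90, draw]
  FD 3: (1,88) -> (1,91) [heading=90, draw]
  FD 6: (1,91) -> (1,97) [heading=90, draw]
  FD 12: (1,97) -> (1,109) [heading=90, draw]
]
FD 2: (1,109) -> (1,111) [heading=90, draw]
Final: pos=(1,111), heading=90, 13 segment(s) drawn

Segment endpoints: x in {1, 1, 1, 1, 1, 1, 1, 1, 1, 1, 1, 1, 1, 1}, y in {-8, 10, 13, 19, 31, 49, 52, 58, 70, 88, 91, 97, 109, 111}
xmin=1, ymin=-8, xmax=1, ymax=111

Answer: 1 -8 1 111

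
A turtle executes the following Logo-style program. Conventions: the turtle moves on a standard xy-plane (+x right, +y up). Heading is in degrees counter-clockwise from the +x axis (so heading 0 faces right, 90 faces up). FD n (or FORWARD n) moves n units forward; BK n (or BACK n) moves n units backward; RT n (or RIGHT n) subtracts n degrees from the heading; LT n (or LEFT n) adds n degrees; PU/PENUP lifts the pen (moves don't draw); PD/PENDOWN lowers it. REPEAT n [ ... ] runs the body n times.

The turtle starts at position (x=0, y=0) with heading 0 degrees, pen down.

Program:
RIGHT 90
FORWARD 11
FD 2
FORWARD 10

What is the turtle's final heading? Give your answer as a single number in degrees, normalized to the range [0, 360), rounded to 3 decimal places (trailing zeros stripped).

Answer: 270

Derivation:
Executing turtle program step by step:
Start: pos=(0,0), heading=0, pen down
RT 90: heading 0 -> 270
FD 11: (0,0) -> (0,-11) [heading=270, draw]
FD 2: (0,-11) -> (0,-13) [heading=270, draw]
FD 10: (0,-13) -> (0,-23) [heading=270, draw]
Final: pos=(0,-23), heading=270, 3 segment(s) drawn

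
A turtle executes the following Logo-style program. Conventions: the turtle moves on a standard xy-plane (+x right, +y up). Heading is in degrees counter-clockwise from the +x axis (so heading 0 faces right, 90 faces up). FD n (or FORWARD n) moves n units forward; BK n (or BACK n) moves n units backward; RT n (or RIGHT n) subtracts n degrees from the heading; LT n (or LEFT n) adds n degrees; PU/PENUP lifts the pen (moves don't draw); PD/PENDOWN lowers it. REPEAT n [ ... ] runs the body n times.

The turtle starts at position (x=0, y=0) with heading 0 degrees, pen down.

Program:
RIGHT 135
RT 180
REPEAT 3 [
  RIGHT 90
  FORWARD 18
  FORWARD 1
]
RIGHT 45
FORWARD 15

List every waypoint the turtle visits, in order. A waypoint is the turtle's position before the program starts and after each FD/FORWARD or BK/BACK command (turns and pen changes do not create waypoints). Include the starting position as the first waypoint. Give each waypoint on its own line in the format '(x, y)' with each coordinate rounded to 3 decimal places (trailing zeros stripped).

Answer: (0, 0)
(12.728, -12.728)
(13.435, -13.435)
(0.707, -26.163)
(0, -26.87)
(-12.728, -14.142)
(-13.435, -13.435)
(-13.435, 1.565)

Derivation:
Executing turtle program step by step:
Start: pos=(0,0), heading=0, pen down
RT 135: heading 0 -> 225
RT 180: heading 225 -> 45
REPEAT 3 [
  -- iteration 1/3 --
  RT 90: heading 45 -> 315
  FD 18: (0,0) -> (12.728,-12.728) [heading=315, draw]
  FD 1: (12.728,-12.728) -> (13.435,-13.435) [heading=315, draw]
  -- iteration 2/3 --
  RT 90: heading 315 -> 225
  FD 18: (13.435,-13.435) -> (0.707,-26.163) [heading=225, draw]
  FD 1: (0.707,-26.163) -> (0,-26.87) [heading=225, draw]
  -- iteration 3/3 --
  RT 90: heading 225 -> 135
  FD 18: (0,-26.87) -> (-12.728,-14.142) [heading=135, draw]
  FD 1: (-12.728,-14.142) -> (-13.435,-13.435) [heading=135, draw]
]
RT 45: heading 135 -> 90
FD 15: (-13.435,-13.435) -> (-13.435,1.565) [heading=90, draw]
Final: pos=(-13.435,1.565), heading=90, 7 segment(s) drawn
Waypoints (8 total):
(0, 0)
(12.728, -12.728)
(13.435, -13.435)
(0.707, -26.163)
(0, -26.87)
(-12.728, -14.142)
(-13.435, -13.435)
(-13.435, 1.565)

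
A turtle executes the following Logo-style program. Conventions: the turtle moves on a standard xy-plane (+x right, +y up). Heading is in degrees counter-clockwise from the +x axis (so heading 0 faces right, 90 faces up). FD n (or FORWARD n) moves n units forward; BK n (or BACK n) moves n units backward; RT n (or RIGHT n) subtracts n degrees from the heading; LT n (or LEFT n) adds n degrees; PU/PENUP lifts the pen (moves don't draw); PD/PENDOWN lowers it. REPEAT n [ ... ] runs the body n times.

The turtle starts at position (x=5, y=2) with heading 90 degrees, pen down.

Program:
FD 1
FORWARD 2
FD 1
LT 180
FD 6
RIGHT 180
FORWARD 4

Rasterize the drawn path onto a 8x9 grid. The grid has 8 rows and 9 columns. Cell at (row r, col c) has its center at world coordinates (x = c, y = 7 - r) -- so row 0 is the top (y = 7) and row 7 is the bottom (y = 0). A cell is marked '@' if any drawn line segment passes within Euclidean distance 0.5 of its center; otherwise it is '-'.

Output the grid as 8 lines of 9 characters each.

Segment 0: (5,2) -> (5,3)
Segment 1: (5,3) -> (5,5)
Segment 2: (5,5) -> (5,6)
Segment 3: (5,6) -> (5,0)
Segment 4: (5,0) -> (5,4)

Answer: ---------
-----@---
-----@---
-----@---
-----@---
-----@---
-----@---
-----@---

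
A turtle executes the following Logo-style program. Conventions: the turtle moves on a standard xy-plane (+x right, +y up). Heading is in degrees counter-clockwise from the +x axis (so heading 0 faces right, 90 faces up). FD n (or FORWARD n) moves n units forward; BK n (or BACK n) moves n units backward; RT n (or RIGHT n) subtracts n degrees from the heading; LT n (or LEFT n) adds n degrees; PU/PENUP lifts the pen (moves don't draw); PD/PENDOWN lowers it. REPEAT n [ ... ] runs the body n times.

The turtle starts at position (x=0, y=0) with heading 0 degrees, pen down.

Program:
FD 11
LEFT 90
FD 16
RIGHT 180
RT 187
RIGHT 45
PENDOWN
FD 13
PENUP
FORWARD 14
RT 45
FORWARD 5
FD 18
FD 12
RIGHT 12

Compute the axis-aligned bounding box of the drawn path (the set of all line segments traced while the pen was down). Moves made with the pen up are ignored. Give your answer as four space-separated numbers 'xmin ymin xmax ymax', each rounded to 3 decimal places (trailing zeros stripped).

Answer: 0 0 21.244 24.004

Derivation:
Executing turtle program step by step:
Start: pos=(0,0), heading=0, pen down
FD 11: (0,0) -> (11,0) [heading=0, draw]
LT 90: heading 0 -> 90
FD 16: (11,0) -> (11,16) [heading=90, draw]
RT 180: heading 90 -> 270
RT 187: heading 270 -> 83
RT 45: heading 83 -> 38
PD: pen down
FD 13: (11,16) -> (21.244,24.004) [heading=38, draw]
PU: pen up
FD 14: (21.244,24.004) -> (32.276,32.623) [heading=38, move]
RT 45: heading 38 -> 353
FD 5: (32.276,32.623) -> (37.239,32.014) [heading=353, move]
FD 18: (37.239,32.014) -> (55.105,29.82) [heading=353, move]
FD 12: (55.105,29.82) -> (67.015,28.357) [heading=353, move]
RT 12: heading 353 -> 341
Final: pos=(67.015,28.357), heading=341, 3 segment(s) drawn

Segment endpoints: x in {0, 11, 11, 21.244}, y in {0, 16, 24.004}
xmin=0, ymin=0, xmax=21.244, ymax=24.004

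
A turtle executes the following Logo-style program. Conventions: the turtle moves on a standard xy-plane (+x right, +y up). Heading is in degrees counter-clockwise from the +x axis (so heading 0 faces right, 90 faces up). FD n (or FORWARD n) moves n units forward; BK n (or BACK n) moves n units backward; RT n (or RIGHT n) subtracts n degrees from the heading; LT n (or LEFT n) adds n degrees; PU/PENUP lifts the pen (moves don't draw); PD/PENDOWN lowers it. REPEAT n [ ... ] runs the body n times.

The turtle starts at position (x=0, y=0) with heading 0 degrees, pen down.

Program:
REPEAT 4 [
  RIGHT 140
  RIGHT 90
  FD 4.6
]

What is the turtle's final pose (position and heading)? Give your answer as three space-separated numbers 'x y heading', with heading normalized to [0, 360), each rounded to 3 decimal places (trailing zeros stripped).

Executing turtle program step by step:
Start: pos=(0,0), heading=0, pen down
REPEAT 4 [
  -- iteration 1/4 --
  RT 140: heading 0 -> 220
  RT 90: heading 220 -> 130
  FD 4.6: (0,0) -> (-2.957,3.524) [heading=130, draw]
  -- iteration 2/4 --
  RT 140: heading 130 -> 350
  RT 90: heading 350 -> 260
  FD 4.6: (-2.957,3.524) -> (-3.756,-1.006) [heading=260, draw]
  -- iteration 3/4 --
  RT 140: heading 260 -> 120
  RT 90: heading 120 -> 30
  FD 4.6: (-3.756,-1.006) -> (0.228,1.294) [heading=30, draw]
  -- iteration 4/4 --
  RT 140: heading 30 -> 250
  RT 90: heading 250 -> 160
  FD 4.6: (0.228,1.294) -> (-4.094,2.867) [heading=160, draw]
]
Final: pos=(-4.094,2.867), heading=160, 4 segment(s) drawn

Answer: -4.094 2.867 160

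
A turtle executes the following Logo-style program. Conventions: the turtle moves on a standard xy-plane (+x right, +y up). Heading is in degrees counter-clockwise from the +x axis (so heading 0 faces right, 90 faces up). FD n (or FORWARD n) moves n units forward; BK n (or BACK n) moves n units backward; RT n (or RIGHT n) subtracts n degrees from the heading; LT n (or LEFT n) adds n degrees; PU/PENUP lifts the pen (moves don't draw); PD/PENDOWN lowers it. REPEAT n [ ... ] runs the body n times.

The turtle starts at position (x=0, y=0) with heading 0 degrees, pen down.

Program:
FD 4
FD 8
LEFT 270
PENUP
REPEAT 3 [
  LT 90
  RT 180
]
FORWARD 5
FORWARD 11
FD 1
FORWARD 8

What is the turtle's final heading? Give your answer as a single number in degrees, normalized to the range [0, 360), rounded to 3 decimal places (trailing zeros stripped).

Executing turtle program step by step:
Start: pos=(0,0), heading=0, pen down
FD 4: (0,0) -> (4,0) [heading=0, draw]
FD 8: (4,0) -> (12,0) [heading=0, draw]
LT 270: heading 0 -> 270
PU: pen up
REPEAT 3 [
  -- iteration 1/3 --
  LT 90: heading 270 -> 0
  RT 180: heading 0 -> 180
  -- iteration 2/3 --
  LT 90: heading 180 -> 270
  RT 180: heading 270 -> 90
  -- iteration 3/3 --
  LT 90: heading 90 -> 180
  RT 180: heading 180 -> 0
]
FD 5: (12,0) -> (17,0) [heading=0, move]
FD 11: (17,0) -> (28,0) [heading=0, move]
FD 1: (28,0) -> (29,0) [heading=0, move]
FD 8: (29,0) -> (37,0) [heading=0, move]
Final: pos=(37,0), heading=0, 2 segment(s) drawn

Answer: 0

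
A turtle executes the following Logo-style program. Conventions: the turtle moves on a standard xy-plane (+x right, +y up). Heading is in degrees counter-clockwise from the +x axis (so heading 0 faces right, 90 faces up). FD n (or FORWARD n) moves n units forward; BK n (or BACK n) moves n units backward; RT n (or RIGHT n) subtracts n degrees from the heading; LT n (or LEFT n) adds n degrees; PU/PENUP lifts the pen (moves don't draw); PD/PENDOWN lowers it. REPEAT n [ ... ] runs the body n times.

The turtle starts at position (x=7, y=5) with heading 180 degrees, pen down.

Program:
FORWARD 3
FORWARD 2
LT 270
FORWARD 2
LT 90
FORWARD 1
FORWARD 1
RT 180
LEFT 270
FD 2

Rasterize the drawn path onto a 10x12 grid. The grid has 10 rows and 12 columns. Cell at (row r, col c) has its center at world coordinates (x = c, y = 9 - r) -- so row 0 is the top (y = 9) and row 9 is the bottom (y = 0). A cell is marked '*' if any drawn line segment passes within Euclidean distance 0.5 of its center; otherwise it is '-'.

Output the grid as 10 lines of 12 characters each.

Segment 0: (7,5) -> (4,5)
Segment 1: (4,5) -> (2,5)
Segment 2: (2,5) -> (2,7)
Segment 3: (2,7) -> (1,7)
Segment 4: (1,7) -> (0,7)
Segment 5: (0,7) -> (-0,5)

Answer: ------------
------------
***---------
*-*---------
*-******----
------------
------------
------------
------------
------------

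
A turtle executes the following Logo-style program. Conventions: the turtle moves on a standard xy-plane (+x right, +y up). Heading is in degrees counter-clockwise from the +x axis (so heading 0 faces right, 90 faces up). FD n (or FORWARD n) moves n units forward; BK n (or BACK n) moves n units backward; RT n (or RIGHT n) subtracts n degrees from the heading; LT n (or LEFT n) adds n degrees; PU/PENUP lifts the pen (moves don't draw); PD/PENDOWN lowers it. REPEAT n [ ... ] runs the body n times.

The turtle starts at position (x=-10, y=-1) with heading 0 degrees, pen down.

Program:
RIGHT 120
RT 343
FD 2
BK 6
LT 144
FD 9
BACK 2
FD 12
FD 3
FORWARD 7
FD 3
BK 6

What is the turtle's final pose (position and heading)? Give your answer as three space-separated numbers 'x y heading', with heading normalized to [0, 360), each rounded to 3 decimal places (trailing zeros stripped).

Answer: 10.522 19.955 41

Derivation:
Executing turtle program step by step:
Start: pos=(-10,-1), heading=0, pen down
RT 120: heading 0 -> 240
RT 343: heading 240 -> 257
FD 2: (-10,-1) -> (-10.45,-2.949) [heading=257, draw]
BK 6: (-10.45,-2.949) -> (-9.1,2.897) [heading=257, draw]
LT 144: heading 257 -> 41
FD 9: (-9.1,2.897) -> (-2.308,8.802) [heading=41, draw]
BK 2: (-2.308,8.802) -> (-3.817,7.49) [heading=41, draw]
FD 12: (-3.817,7.49) -> (5.239,15.363) [heading=41, draw]
FD 3: (5.239,15.363) -> (7.503,17.331) [heading=41, draw]
FD 7: (7.503,17.331) -> (12.786,21.923) [heading=41, draw]
FD 3: (12.786,21.923) -> (15.051,23.891) [heading=41, draw]
BK 6: (15.051,23.891) -> (10.522,19.955) [heading=41, draw]
Final: pos=(10.522,19.955), heading=41, 9 segment(s) drawn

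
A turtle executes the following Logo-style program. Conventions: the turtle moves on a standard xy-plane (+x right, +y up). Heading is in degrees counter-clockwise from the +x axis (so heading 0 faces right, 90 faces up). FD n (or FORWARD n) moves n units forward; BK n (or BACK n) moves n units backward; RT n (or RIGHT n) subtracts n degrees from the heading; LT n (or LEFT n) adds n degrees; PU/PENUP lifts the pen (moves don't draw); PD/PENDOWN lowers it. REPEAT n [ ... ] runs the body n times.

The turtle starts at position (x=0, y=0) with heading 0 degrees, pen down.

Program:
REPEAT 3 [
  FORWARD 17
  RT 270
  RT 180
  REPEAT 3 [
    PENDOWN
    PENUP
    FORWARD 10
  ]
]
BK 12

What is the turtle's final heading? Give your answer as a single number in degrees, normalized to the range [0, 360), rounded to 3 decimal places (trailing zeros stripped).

Executing turtle program step by step:
Start: pos=(0,0), heading=0, pen down
REPEAT 3 [
  -- iteration 1/3 --
  FD 17: (0,0) -> (17,0) [heading=0, draw]
  RT 270: heading 0 -> 90
  RT 180: heading 90 -> 270
  REPEAT 3 [
    -- iteration 1/3 --
    PD: pen down
    PU: pen up
    FD 10: (17,0) -> (17,-10) [heading=270, move]
    -- iteration 2/3 --
    PD: pen down
    PU: pen up
    FD 10: (17,-10) -> (17,-20) [heading=270, move]
    -- iteration 3/3 --
    PD: pen down
    PU: pen up
    FD 10: (17,-20) -> (17,-30) [heading=270, move]
  ]
  -- iteration 2/3 --
  FD 17: (17,-30) -> (17,-47) [heading=270, move]
  RT 270: heading 270 -> 0
  RT 180: heading 0 -> 180
  REPEAT 3 [
    -- iteration 1/3 --
    PD: pen down
    PU: pen up
    FD 10: (17,-47) -> (7,-47) [heading=180, move]
    -- iteration 2/3 --
    PD: pen down
    PU: pen up
    FD 10: (7,-47) -> (-3,-47) [heading=180, move]
    -- iteration 3/3 --
    PD: pen down
    PU: pen up
    FD 10: (-3,-47) -> (-13,-47) [heading=180, move]
  ]
  -- iteration 3/3 --
  FD 17: (-13,-47) -> (-30,-47) [heading=180, move]
  RT 270: heading 180 -> 270
  RT 180: heading 270 -> 90
  REPEAT 3 [
    -- iteration 1/3 --
    PD: pen down
    PU: pen up
    FD 10: (-30,-47) -> (-30,-37) [heading=90, move]
    -- iteration 2/3 --
    PD: pen down
    PU: pen up
    FD 10: (-30,-37) -> (-30,-27) [heading=90, move]
    -- iteration 3/3 --
    PD: pen down
    PU: pen up
    FD 10: (-30,-27) -> (-30,-17) [heading=90, move]
  ]
]
BK 12: (-30,-17) -> (-30,-29) [heading=90, move]
Final: pos=(-30,-29), heading=90, 1 segment(s) drawn

Answer: 90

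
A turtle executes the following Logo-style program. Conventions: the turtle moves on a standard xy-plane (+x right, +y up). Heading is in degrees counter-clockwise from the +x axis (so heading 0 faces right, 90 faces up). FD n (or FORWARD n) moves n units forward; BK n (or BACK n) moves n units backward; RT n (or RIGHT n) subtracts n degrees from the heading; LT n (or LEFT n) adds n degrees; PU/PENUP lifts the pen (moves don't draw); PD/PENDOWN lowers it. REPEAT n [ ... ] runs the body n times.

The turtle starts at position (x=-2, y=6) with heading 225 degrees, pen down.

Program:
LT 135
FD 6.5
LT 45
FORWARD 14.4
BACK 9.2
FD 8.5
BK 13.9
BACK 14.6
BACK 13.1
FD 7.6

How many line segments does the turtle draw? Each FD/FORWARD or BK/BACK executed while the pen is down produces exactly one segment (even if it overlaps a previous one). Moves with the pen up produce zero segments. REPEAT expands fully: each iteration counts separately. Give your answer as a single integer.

Answer: 8

Derivation:
Executing turtle program step by step:
Start: pos=(-2,6), heading=225, pen down
LT 135: heading 225 -> 0
FD 6.5: (-2,6) -> (4.5,6) [heading=0, draw]
LT 45: heading 0 -> 45
FD 14.4: (4.5,6) -> (14.682,16.182) [heading=45, draw]
BK 9.2: (14.682,16.182) -> (8.177,9.677) [heading=45, draw]
FD 8.5: (8.177,9.677) -> (14.187,15.687) [heading=45, draw]
BK 13.9: (14.187,15.687) -> (4.359,5.859) [heading=45, draw]
BK 14.6: (4.359,5.859) -> (-5.965,-4.465) [heading=45, draw]
BK 13.1: (-5.965,-4.465) -> (-15.228,-13.728) [heading=45, draw]
FD 7.6: (-15.228,-13.728) -> (-9.854,-8.354) [heading=45, draw]
Final: pos=(-9.854,-8.354), heading=45, 8 segment(s) drawn
Segments drawn: 8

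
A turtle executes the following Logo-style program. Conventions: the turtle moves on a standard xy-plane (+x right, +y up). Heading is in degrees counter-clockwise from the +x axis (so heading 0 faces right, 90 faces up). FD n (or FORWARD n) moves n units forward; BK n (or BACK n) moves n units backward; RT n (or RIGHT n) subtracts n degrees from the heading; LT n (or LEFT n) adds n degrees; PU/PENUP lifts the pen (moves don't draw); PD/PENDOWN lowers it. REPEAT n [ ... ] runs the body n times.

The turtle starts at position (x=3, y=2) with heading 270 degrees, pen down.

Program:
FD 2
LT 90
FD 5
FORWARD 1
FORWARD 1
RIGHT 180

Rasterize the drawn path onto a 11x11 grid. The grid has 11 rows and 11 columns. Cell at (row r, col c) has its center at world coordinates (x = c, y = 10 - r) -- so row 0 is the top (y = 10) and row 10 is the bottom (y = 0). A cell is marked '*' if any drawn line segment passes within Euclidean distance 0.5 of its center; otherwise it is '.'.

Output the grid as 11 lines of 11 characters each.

Segment 0: (3,2) -> (3,0)
Segment 1: (3,0) -> (8,-0)
Segment 2: (8,-0) -> (9,-0)
Segment 3: (9,-0) -> (10,-0)

Answer: ...........
...........
...........
...........
...........
...........
...........
...........
...*.......
...*.......
...********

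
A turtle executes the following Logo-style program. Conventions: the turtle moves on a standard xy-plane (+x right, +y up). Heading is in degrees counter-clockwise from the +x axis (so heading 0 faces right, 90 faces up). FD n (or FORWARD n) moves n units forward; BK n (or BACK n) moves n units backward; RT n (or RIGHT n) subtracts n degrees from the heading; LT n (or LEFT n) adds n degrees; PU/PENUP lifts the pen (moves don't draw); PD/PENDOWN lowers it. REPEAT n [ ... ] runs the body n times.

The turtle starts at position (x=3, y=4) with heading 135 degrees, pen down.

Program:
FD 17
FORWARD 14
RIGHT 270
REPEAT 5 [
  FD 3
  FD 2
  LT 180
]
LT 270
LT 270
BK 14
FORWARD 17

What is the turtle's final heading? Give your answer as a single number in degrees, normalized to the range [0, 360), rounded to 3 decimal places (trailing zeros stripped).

Answer: 225

Derivation:
Executing turtle program step by step:
Start: pos=(3,4), heading=135, pen down
FD 17: (3,4) -> (-9.021,16.021) [heading=135, draw]
FD 14: (-9.021,16.021) -> (-18.92,25.92) [heading=135, draw]
RT 270: heading 135 -> 225
REPEAT 5 [
  -- iteration 1/5 --
  FD 3: (-18.92,25.92) -> (-21.042,23.799) [heading=225, draw]
  FD 2: (-21.042,23.799) -> (-22.456,22.385) [heading=225, draw]
  LT 180: heading 225 -> 45
  -- iteration 2/5 --
  FD 3: (-22.456,22.385) -> (-20.335,24.506) [heading=45, draw]
  FD 2: (-20.335,24.506) -> (-18.92,25.92) [heading=45, draw]
  LT 180: heading 45 -> 225
  -- iteration 3/5 --
  FD 3: (-18.92,25.92) -> (-21.042,23.799) [heading=225, draw]
  FD 2: (-21.042,23.799) -> (-22.456,22.385) [heading=225, draw]
  LT 180: heading 225 -> 45
  -- iteration 4/5 --
  FD 3: (-22.456,22.385) -> (-20.335,24.506) [heading=45, draw]
  FD 2: (-20.335,24.506) -> (-18.92,25.92) [heading=45, draw]
  LT 180: heading 45 -> 225
  -- iteration 5/5 --
  FD 3: (-18.92,25.92) -> (-21.042,23.799) [heading=225, draw]
  FD 2: (-21.042,23.799) -> (-22.456,22.385) [heading=225, draw]
  LT 180: heading 225 -> 45
]
LT 270: heading 45 -> 315
LT 270: heading 315 -> 225
BK 14: (-22.456,22.385) -> (-12.556,32.284) [heading=225, draw]
FD 17: (-12.556,32.284) -> (-24.577,20.263) [heading=225, draw]
Final: pos=(-24.577,20.263), heading=225, 14 segment(s) drawn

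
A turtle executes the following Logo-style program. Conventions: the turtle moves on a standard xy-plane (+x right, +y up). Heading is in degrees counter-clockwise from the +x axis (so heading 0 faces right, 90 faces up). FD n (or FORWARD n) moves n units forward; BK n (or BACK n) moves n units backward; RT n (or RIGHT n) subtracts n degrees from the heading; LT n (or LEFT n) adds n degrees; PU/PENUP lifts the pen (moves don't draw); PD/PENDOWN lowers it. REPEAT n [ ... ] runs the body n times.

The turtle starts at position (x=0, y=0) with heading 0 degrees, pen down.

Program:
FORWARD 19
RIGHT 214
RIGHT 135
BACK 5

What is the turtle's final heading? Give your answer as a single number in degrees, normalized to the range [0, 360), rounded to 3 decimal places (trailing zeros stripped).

Answer: 11

Derivation:
Executing turtle program step by step:
Start: pos=(0,0), heading=0, pen down
FD 19: (0,0) -> (19,0) [heading=0, draw]
RT 214: heading 0 -> 146
RT 135: heading 146 -> 11
BK 5: (19,0) -> (14.092,-0.954) [heading=11, draw]
Final: pos=(14.092,-0.954), heading=11, 2 segment(s) drawn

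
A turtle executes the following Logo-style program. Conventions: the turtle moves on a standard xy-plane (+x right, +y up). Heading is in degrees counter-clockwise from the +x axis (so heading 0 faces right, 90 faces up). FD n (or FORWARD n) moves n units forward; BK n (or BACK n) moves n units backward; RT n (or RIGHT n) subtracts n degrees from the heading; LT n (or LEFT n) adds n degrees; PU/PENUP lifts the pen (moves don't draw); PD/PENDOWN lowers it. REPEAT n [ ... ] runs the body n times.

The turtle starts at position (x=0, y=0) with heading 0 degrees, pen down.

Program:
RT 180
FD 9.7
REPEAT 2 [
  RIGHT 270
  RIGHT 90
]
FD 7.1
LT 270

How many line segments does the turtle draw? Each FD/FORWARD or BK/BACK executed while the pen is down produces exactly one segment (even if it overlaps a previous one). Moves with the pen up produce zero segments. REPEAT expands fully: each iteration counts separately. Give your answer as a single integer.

Answer: 2

Derivation:
Executing turtle program step by step:
Start: pos=(0,0), heading=0, pen down
RT 180: heading 0 -> 180
FD 9.7: (0,0) -> (-9.7,0) [heading=180, draw]
REPEAT 2 [
  -- iteration 1/2 --
  RT 270: heading 180 -> 270
  RT 90: heading 270 -> 180
  -- iteration 2/2 --
  RT 270: heading 180 -> 270
  RT 90: heading 270 -> 180
]
FD 7.1: (-9.7,0) -> (-16.8,0) [heading=180, draw]
LT 270: heading 180 -> 90
Final: pos=(-16.8,0), heading=90, 2 segment(s) drawn
Segments drawn: 2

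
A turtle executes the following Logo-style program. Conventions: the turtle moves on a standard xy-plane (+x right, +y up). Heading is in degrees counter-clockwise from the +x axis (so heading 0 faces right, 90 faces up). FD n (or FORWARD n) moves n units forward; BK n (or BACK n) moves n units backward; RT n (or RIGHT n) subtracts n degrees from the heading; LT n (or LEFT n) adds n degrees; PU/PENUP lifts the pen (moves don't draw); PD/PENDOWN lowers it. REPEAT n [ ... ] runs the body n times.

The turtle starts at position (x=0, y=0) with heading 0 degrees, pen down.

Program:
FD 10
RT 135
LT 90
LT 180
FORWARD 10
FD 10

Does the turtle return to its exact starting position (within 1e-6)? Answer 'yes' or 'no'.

Executing turtle program step by step:
Start: pos=(0,0), heading=0, pen down
FD 10: (0,0) -> (10,0) [heading=0, draw]
RT 135: heading 0 -> 225
LT 90: heading 225 -> 315
LT 180: heading 315 -> 135
FD 10: (10,0) -> (2.929,7.071) [heading=135, draw]
FD 10: (2.929,7.071) -> (-4.142,14.142) [heading=135, draw]
Final: pos=(-4.142,14.142), heading=135, 3 segment(s) drawn

Start position: (0, 0)
Final position: (-4.142, 14.142)
Distance = 14.736; >= 1e-6 -> NOT closed

Answer: no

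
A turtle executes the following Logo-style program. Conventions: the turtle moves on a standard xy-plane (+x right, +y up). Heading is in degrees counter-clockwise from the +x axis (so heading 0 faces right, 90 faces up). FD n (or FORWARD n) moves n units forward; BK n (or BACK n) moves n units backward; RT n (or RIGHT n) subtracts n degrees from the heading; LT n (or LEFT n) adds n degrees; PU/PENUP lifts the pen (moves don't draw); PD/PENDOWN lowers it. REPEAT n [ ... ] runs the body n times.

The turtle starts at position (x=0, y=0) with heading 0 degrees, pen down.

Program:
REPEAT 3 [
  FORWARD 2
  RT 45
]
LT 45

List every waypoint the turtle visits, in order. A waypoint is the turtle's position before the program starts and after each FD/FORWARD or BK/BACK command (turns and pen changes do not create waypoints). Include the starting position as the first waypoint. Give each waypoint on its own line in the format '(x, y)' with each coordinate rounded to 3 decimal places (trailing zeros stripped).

Answer: (0, 0)
(2, 0)
(3.414, -1.414)
(3.414, -3.414)

Derivation:
Executing turtle program step by step:
Start: pos=(0,0), heading=0, pen down
REPEAT 3 [
  -- iteration 1/3 --
  FD 2: (0,0) -> (2,0) [heading=0, draw]
  RT 45: heading 0 -> 315
  -- iteration 2/3 --
  FD 2: (2,0) -> (3.414,-1.414) [heading=315, draw]
  RT 45: heading 315 -> 270
  -- iteration 3/3 --
  FD 2: (3.414,-1.414) -> (3.414,-3.414) [heading=270, draw]
  RT 45: heading 270 -> 225
]
LT 45: heading 225 -> 270
Final: pos=(3.414,-3.414), heading=270, 3 segment(s) drawn
Waypoints (4 total):
(0, 0)
(2, 0)
(3.414, -1.414)
(3.414, -3.414)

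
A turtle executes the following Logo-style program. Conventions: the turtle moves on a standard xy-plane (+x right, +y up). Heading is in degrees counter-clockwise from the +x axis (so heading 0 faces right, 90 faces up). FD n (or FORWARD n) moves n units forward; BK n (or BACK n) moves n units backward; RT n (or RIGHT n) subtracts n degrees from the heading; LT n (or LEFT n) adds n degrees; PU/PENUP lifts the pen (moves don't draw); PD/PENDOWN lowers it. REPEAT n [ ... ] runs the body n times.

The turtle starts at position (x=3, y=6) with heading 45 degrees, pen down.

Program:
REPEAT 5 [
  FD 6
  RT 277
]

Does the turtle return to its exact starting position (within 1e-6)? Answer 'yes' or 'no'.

Answer: no

Derivation:
Executing turtle program step by step:
Start: pos=(3,6), heading=45, pen down
REPEAT 5 [
  -- iteration 1/5 --
  FD 6: (3,6) -> (7.243,10.243) [heading=45, draw]
  RT 277: heading 45 -> 128
  -- iteration 2/5 --
  FD 6: (7.243,10.243) -> (3.549,14.971) [heading=128, draw]
  RT 277: heading 128 -> 211
  -- iteration 3/5 --
  FD 6: (3.549,14.971) -> (-1.594,11.88) [heading=211, draw]
  RT 277: heading 211 -> 294
  -- iteration 4/5 --
  FD 6: (-1.594,11.88) -> (0.846,6.399) [heading=294, draw]
  RT 277: heading 294 -> 17
  -- iteration 5/5 --
  FD 6: (0.846,6.399) -> (6.584,8.153) [heading=17, draw]
  RT 277: heading 17 -> 100
]
Final: pos=(6.584,8.153), heading=100, 5 segment(s) drawn

Start position: (3, 6)
Final position: (6.584, 8.153)
Distance = 4.181; >= 1e-6 -> NOT closed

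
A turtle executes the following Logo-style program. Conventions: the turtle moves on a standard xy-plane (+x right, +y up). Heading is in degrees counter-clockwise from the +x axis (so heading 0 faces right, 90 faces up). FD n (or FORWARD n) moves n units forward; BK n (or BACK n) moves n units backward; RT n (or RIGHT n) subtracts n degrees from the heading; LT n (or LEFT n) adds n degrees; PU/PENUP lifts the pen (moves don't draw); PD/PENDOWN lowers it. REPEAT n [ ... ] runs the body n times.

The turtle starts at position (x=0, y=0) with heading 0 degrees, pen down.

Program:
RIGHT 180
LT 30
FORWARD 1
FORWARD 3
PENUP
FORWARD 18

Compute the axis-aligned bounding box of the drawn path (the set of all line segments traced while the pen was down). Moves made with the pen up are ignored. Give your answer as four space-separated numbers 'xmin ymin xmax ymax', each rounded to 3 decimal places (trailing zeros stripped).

Executing turtle program step by step:
Start: pos=(0,0), heading=0, pen down
RT 180: heading 0 -> 180
LT 30: heading 180 -> 210
FD 1: (0,0) -> (-0.866,-0.5) [heading=210, draw]
FD 3: (-0.866,-0.5) -> (-3.464,-2) [heading=210, draw]
PU: pen up
FD 18: (-3.464,-2) -> (-19.053,-11) [heading=210, move]
Final: pos=(-19.053,-11), heading=210, 2 segment(s) drawn

Segment endpoints: x in {-3.464, -0.866, 0}, y in {-2, -0.5, 0}
xmin=-3.464, ymin=-2, xmax=0, ymax=0

Answer: -3.464 -2 0 0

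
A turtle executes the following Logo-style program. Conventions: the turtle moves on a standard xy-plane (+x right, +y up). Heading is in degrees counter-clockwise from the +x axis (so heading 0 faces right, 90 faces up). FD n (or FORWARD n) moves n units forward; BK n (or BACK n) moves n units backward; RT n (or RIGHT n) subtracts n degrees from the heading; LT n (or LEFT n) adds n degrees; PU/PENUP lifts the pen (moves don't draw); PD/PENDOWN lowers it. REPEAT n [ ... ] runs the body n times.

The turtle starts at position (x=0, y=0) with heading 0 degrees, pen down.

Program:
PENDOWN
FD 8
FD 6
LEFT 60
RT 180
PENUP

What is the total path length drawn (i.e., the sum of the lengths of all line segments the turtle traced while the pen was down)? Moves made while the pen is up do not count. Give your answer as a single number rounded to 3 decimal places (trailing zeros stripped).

Answer: 14

Derivation:
Executing turtle program step by step:
Start: pos=(0,0), heading=0, pen down
PD: pen down
FD 8: (0,0) -> (8,0) [heading=0, draw]
FD 6: (8,0) -> (14,0) [heading=0, draw]
LT 60: heading 0 -> 60
RT 180: heading 60 -> 240
PU: pen up
Final: pos=(14,0), heading=240, 2 segment(s) drawn

Segment lengths:
  seg 1: (0,0) -> (8,0), length = 8
  seg 2: (8,0) -> (14,0), length = 6
Total = 14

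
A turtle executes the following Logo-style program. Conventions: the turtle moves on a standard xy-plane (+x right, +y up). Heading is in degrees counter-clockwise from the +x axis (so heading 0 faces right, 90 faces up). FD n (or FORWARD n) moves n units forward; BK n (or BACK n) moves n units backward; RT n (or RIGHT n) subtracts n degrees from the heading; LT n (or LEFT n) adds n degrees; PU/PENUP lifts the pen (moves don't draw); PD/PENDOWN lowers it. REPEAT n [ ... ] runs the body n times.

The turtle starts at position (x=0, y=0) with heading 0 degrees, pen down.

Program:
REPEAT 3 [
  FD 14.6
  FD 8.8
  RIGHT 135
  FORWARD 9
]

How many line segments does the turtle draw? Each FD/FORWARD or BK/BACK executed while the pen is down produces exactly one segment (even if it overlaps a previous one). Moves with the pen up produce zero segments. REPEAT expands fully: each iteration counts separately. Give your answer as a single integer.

Executing turtle program step by step:
Start: pos=(0,0), heading=0, pen down
REPEAT 3 [
  -- iteration 1/3 --
  FD 14.6: (0,0) -> (14.6,0) [heading=0, draw]
  FD 8.8: (14.6,0) -> (23.4,0) [heading=0, draw]
  RT 135: heading 0 -> 225
  FD 9: (23.4,0) -> (17.036,-6.364) [heading=225, draw]
  -- iteration 2/3 --
  FD 14.6: (17.036,-6.364) -> (6.712,-16.688) [heading=225, draw]
  FD 8.8: (6.712,-16.688) -> (0.49,-22.91) [heading=225, draw]
  RT 135: heading 225 -> 90
  FD 9: (0.49,-22.91) -> (0.49,-13.91) [heading=90, draw]
  -- iteration 3/3 --
  FD 14.6: (0.49,-13.91) -> (0.49,0.69) [heading=90, draw]
  FD 8.8: (0.49,0.69) -> (0.49,9.49) [heading=90, draw]
  RT 135: heading 90 -> 315
  FD 9: (0.49,9.49) -> (6.854,3.126) [heading=315, draw]
]
Final: pos=(6.854,3.126), heading=315, 9 segment(s) drawn
Segments drawn: 9

Answer: 9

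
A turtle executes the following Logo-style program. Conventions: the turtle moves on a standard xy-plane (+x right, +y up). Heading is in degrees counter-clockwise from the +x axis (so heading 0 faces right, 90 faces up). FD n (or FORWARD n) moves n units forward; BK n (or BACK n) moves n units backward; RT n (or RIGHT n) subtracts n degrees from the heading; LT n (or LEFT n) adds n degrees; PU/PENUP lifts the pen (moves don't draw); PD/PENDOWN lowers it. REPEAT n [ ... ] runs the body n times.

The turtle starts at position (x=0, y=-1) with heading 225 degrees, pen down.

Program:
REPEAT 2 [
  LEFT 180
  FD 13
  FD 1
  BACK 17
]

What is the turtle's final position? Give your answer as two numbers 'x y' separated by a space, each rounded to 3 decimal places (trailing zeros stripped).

Answer: 0 -1

Derivation:
Executing turtle program step by step:
Start: pos=(0,-1), heading=225, pen down
REPEAT 2 [
  -- iteration 1/2 --
  LT 180: heading 225 -> 45
  FD 13: (0,-1) -> (9.192,8.192) [heading=45, draw]
  FD 1: (9.192,8.192) -> (9.899,8.899) [heading=45, draw]
  BK 17: (9.899,8.899) -> (-2.121,-3.121) [heading=45, draw]
  -- iteration 2/2 --
  LT 180: heading 45 -> 225
  FD 13: (-2.121,-3.121) -> (-11.314,-12.314) [heading=225, draw]
  FD 1: (-11.314,-12.314) -> (-12.021,-13.021) [heading=225, draw]
  BK 17: (-12.021,-13.021) -> (0,-1) [heading=225, draw]
]
Final: pos=(0,-1), heading=225, 6 segment(s) drawn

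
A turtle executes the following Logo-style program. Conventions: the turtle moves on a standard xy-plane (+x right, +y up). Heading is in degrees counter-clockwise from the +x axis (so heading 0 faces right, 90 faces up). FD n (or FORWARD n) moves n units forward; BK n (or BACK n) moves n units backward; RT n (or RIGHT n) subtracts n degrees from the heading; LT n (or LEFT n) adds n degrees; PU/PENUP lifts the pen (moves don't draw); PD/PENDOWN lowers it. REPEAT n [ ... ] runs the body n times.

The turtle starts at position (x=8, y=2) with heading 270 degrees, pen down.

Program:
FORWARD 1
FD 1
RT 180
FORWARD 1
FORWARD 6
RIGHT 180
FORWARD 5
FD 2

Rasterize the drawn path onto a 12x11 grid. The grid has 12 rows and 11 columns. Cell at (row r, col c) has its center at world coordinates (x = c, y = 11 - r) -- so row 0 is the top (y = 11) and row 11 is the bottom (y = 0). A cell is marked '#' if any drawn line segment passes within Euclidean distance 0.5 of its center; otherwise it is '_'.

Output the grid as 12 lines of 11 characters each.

Answer: ___________
___________
___________
___________
________#__
________#__
________#__
________#__
________#__
________#__
________#__
________#__

Derivation:
Segment 0: (8,2) -> (8,1)
Segment 1: (8,1) -> (8,0)
Segment 2: (8,0) -> (8,1)
Segment 3: (8,1) -> (8,7)
Segment 4: (8,7) -> (8,2)
Segment 5: (8,2) -> (8,0)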